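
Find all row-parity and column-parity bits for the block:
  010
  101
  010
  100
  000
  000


Row parities: 101100
Column parities: 001

Row P: 101100, Col P: 001, Corner: 1


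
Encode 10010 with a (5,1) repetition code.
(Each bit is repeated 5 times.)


Each bit -> 5 copies

1111100000000001111100000


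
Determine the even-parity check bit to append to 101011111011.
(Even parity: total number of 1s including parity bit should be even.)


Number of 1s in data: 9
Parity bit: 1

1


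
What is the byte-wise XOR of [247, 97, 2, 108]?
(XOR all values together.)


XOR chain: 247 ^ 97 ^ 2 ^ 108 = 248

248


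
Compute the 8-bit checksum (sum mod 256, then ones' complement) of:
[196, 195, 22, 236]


Sum = 649 mod 256 = 137
Complement = 118

118


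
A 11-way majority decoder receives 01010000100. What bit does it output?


Ones: 3 out of 11
Threshold: 6

0 (3/11 voted 1)


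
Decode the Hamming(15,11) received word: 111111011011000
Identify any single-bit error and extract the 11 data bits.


Syndrome = 1: error at position 1

Data: 11101011000 (corrected bit 1)


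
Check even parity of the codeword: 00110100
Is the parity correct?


Number of 1s: 3

No, parity error (3 ones)


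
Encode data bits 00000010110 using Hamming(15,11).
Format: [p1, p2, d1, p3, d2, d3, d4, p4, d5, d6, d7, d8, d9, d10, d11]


Parity bits: p1=0, p2=0, p3=0, p4=1

000000010010110


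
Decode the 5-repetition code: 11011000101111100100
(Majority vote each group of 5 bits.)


Groups: 11011, 00010, 11111, 00100
Majority votes: 1010

1010


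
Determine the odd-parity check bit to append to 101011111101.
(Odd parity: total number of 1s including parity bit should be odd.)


Number of 1s in data: 9
Parity bit: 0

0


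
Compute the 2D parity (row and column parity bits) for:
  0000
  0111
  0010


Row parities: 011
Column parities: 0101

Row P: 011, Col P: 0101, Corner: 0


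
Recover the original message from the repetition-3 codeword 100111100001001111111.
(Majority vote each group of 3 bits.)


Groups: 100, 111, 100, 001, 001, 111, 111
Majority votes: 0100011

0100011


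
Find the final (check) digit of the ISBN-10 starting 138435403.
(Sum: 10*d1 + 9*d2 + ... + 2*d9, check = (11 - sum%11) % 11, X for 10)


Weighted sum: 194
194 mod 11 = 7

Check digit: 4


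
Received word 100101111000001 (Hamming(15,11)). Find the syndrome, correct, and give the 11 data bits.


Syndrome = 10: error at position 10

Data: 00111100001 (corrected bit 10)


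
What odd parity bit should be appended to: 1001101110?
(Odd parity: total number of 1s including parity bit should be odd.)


Number of 1s in data: 6
Parity bit: 1

1


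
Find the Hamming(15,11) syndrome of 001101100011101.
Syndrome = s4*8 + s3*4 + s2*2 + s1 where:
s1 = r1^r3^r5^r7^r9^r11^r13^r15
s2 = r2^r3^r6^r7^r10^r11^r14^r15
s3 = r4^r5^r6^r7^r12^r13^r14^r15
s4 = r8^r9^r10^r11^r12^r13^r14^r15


s1=1, s2=1, s3=0, s4=0

Syndrome = 3 (error at position 3)


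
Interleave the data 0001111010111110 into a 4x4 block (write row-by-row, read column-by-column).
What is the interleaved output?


Matrix:
  0001
  1110
  1011
  1110
Read columns: 0111010101111010

0111010101111010


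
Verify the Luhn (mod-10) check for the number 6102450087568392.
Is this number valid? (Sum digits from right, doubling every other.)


Luhn sum = 61
61 mod 10 = 1

Invalid (Luhn sum mod 10 = 1)


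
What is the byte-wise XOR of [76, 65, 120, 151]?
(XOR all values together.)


XOR chain: 76 ^ 65 ^ 120 ^ 151 = 226

226


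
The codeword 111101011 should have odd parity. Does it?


Number of 1s: 7

Yes, parity is correct (7 ones)


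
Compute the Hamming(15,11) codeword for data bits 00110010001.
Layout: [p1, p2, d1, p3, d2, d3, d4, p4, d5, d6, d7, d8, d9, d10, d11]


Parity bits: p1=1, p2=0, p3=1, p4=0

100101100010001


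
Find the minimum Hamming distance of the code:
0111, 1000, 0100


Comparing all pairs, minimum distance: 2
Can detect 1 errors, correct 0 errors

2


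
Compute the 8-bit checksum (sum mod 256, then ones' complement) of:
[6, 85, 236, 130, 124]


Sum = 581 mod 256 = 69
Complement = 186

186


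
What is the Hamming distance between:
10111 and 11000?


XOR: 01111
Count of 1s: 4

4


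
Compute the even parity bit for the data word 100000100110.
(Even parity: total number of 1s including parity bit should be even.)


Number of 1s in data: 4
Parity bit: 0

0


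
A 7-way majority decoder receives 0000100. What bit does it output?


Ones: 1 out of 7
Threshold: 4

0 (1/7 voted 1)


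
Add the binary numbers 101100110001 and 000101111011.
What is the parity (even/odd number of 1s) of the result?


101100110001 = 2865
000101111011 = 379
Sum = 3244 = 110010101100
1s count = 6

even parity (6 ones in 110010101100)


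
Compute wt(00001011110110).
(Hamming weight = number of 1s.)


Counting 1s in 00001011110110

7


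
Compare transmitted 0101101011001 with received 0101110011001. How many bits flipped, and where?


XOR: 0000011000000

2 error(s) at position(s): 5, 6


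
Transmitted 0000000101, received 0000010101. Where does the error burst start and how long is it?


XOR: 0000010000

Burst at position 5, length 1


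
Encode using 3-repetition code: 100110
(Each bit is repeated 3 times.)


Each bit -> 3 copies

111000000111111000


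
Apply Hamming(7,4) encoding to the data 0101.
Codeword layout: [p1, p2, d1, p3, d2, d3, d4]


Parity bits: p1=0, p2=1, p3=0

0100101


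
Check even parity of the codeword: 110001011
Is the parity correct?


Number of 1s: 5

No, parity error (5 ones)


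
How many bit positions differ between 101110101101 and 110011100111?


XOR: 011101001010
Count of 1s: 6

6


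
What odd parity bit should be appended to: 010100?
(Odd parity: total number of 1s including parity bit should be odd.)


Number of 1s in data: 2
Parity bit: 1

1


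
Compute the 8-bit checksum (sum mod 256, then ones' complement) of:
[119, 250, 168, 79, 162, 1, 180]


Sum = 959 mod 256 = 191
Complement = 64

64


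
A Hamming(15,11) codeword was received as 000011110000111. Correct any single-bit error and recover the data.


Syndrome = 0: no error detected

Data: 01110000111 (no errors)


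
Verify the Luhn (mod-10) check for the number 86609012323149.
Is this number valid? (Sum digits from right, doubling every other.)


Luhn sum = 61
61 mod 10 = 1

Invalid (Luhn sum mod 10 = 1)


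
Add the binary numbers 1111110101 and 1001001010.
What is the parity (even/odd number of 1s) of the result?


1111110101 = 1013
1001001010 = 586
Sum = 1599 = 11000111111
1s count = 8

even parity (8 ones in 11000111111)


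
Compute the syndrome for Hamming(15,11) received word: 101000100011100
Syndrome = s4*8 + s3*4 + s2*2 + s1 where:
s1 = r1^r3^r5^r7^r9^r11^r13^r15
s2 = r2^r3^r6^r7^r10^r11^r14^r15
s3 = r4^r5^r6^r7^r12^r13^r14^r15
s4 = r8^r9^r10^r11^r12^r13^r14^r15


s1=1, s2=1, s3=1, s4=1

Syndrome = 15 (error at position 15)


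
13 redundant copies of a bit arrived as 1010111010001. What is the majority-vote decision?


Ones: 7 out of 13
Threshold: 7

1 (7/13 voted 1)


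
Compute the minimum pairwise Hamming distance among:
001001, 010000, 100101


Comparing all pairs, minimum distance: 3
Can detect 2 errors, correct 1 errors

3


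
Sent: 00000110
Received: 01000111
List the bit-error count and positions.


XOR: 01000001

2 error(s) at position(s): 1, 7


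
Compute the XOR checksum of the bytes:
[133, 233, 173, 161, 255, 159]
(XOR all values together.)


XOR chain: 133 ^ 233 ^ 173 ^ 161 ^ 255 ^ 159 = 0

0


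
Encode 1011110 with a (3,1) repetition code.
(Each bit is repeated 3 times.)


Each bit -> 3 copies

111000111111111111000


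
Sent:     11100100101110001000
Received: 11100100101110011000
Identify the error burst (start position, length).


XOR: 00000000000000010000

Burst at position 15, length 1


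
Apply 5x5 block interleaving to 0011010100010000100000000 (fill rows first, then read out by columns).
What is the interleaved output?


Matrix:
  00110
  10100
  01000
  01000
  00000
Read columns: 0100000110110001000000000

0100000110110001000000000


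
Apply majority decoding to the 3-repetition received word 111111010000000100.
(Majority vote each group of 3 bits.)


Groups: 111, 111, 010, 000, 000, 100
Majority votes: 110000

110000


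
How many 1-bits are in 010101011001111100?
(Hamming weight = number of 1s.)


Counting 1s in 010101011001111100

10


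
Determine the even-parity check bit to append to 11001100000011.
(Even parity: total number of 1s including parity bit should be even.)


Number of 1s in data: 6
Parity bit: 0

0


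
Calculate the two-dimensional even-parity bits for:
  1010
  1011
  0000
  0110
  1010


Row parities: 01000
Column parities: 1101

Row P: 01000, Col P: 1101, Corner: 1


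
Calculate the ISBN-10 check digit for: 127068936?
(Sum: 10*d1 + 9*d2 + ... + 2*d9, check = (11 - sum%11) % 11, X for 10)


Weighted sum: 217
217 mod 11 = 8

Check digit: 3


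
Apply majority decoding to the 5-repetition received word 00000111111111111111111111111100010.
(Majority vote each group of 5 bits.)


Groups: 00000, 11111, 11111, 11111, 11111, 11111, 00010
Majority votes: 0111110

0111110


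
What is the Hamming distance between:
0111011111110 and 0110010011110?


XOR: 0001001100000
Count of 1s: 3

3


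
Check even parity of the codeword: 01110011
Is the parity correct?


Number of 1s: 5

No, parity error (5 ones)


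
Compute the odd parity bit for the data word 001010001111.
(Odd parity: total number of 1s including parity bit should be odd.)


Number of 1s in data: 6
Parity bit: 1

1


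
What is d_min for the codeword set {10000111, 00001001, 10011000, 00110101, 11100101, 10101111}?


Comparing all pairs, minimum distance: 2
Can detect 1 errors, correct 0 errors

2


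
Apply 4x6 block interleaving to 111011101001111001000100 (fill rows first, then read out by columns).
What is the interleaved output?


Matrix:
  111011
  101001
  111001
  000100
Read columns: 111010101110000110001110

111010101110000110001110


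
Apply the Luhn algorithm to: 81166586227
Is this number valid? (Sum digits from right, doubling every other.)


Luhn sum = 45
45 mod 10 = 5

Invalid (Luhn sum mod 10 = 5)


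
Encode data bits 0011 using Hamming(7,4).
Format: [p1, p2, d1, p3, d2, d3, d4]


Parity bits: p1=1, p2=0, p3=0

1000011


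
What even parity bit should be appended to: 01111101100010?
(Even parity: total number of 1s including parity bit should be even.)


Number of 1s in data: 8
Parity bit: 0

0


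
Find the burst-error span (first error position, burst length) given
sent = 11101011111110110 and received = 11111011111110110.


XOR: 00010000000000000

Burst at position 3, length 1


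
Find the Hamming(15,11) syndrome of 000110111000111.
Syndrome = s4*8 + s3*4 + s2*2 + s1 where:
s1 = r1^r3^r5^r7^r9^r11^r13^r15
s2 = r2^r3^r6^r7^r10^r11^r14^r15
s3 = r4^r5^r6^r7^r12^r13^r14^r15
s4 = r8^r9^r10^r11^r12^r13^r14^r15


s1=1, s2=1, s3=0, s4=1

Syndrome = 11 (error at position 11)


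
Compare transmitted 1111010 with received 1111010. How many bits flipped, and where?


XOR: 0000000

0 errors (received matches sent)


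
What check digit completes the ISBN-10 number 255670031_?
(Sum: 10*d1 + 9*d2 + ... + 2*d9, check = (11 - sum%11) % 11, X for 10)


Weighted sum: 200
200 mod 11 = 2

Check digit: 9


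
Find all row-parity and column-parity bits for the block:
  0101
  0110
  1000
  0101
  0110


Row parities: 00100
Column parities: 1000

Row P: 00100, Col P: 1000, Corner: 1


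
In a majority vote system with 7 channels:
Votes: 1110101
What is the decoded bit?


Ones: 5 out of 7
Threshold: 4

1 (5/7 voted 1)


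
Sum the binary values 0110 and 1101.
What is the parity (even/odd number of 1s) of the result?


0110 = 6
1101 = 13
Sum = 19 = 10011
1s count = 3

odd parity (3 ones in 10011)


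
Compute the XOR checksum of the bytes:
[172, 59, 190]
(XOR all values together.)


XOR chain: 172 ^ 59 ^ 190 = 41

41


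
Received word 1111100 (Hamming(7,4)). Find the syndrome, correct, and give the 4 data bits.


Syndrome = 1: error at position 1

Data: 1100 (corrected bit 1)


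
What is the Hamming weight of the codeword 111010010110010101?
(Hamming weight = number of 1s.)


Counting 1s in 111010010110010101

10


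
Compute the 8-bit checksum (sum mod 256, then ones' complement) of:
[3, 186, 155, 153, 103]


Sum = 600 mod 256 = 88
Complement = 167

167


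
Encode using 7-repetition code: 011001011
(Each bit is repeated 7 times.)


Each bit -> 7 copies

000000011111111111111000000000000001111111000000011111111111111


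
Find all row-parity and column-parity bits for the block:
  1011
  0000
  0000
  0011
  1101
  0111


Row parities: 100011
Column parities: 0010

Row P: 100011, Col P: 0010, Corner: 1


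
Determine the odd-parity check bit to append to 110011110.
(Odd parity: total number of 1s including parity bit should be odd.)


Number of 1s in data: 6
Parity bit: 1

1


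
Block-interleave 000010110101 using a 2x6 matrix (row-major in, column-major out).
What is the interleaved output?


Matrix:
  000010
  110101
Read columns: 010100011001

010100011001


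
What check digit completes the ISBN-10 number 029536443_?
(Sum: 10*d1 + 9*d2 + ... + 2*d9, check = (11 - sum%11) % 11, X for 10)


Weighted sum: 207
207 mod 11 = 9

Check digit: 2


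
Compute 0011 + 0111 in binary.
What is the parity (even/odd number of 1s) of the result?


0011 = 3
0111 = 7
Sum = 10 = 1010
1s count = 2

even parity (2 ones in 1010)


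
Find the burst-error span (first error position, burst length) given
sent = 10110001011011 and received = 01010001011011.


XOR: 11100000000000

Burst at position 0, length 3


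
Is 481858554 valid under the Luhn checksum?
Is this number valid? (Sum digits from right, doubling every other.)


Luhn sum = 41
41 mod 10 = 1

Invalid (Luhn sum mod 10 = 1)


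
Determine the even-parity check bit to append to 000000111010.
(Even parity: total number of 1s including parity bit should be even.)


Number of 1s in data: 4
Parity bit: 0

0


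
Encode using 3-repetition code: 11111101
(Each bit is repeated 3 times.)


Each bit -> 3 copies

111111111111111111000111


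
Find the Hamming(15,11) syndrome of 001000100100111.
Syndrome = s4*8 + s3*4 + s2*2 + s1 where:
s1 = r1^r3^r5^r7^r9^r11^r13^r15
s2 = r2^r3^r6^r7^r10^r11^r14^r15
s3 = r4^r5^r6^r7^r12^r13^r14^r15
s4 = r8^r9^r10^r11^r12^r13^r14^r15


s1=0, s2=1, s3=0, s4=0

Syndrome = 2 (error at position 2)


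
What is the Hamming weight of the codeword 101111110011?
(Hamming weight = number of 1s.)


Counting 1s in 101111110011

9


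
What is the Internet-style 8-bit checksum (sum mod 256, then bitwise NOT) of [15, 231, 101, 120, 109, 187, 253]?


Sum = 1016 mod 256 = 248
Complement = 7

7


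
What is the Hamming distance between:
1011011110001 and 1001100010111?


XOR: 0010111100110
Count of 1s: 7

7


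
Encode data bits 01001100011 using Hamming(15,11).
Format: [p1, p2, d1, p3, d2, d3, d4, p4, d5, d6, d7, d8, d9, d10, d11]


Parity bits: p1=1, p2=1, p3=1, p4=0

110110001100011


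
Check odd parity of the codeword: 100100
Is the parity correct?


Number of 1s: 2

No, parity error (2 ones)


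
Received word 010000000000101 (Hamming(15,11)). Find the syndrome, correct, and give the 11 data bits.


Syndrome = 0: no error detected

Data: 00000000101 (no errors)


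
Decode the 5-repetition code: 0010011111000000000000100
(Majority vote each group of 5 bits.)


Groups: 00100, 11111, 00000, 00000, 00100
Majority votes: 01000

01000


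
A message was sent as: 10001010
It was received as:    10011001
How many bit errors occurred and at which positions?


XOR: 00010011

3 error(s) at position(s): 3, 6, 7


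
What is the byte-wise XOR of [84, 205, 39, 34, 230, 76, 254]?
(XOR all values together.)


XOR chain: 84 ^ 205 ^ 39 ^ 34 ^ 230 ^ 76 ^ 254 = 200

200


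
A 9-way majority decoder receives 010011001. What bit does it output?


Ones: 4 out of 9
Threshold: 5

0 (4/9 voted 1)


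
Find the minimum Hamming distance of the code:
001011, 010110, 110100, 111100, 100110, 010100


Comparing all pairs, minimum distance: 1
Can detect 0 errors, correct 0 errors

1


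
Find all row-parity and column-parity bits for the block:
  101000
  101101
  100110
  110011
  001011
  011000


Row parities: 001010
Column parities: 000011

Row P: 001010, Col P: 000011, Corner: 0


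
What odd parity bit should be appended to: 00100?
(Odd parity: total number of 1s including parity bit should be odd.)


Number of 1s in data: 1
Parity bit: 0

0


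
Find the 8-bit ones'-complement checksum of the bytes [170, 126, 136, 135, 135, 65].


Sum = 767 mod 256 = 255
Complement = 0

0


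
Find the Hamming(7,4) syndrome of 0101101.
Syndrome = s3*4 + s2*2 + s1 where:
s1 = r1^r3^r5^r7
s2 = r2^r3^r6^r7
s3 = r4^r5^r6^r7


s1=0, s2=0, s3=1

Syndrome = 4 (error at position 4)


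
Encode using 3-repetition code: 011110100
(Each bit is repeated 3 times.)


Each bit -> 3 copies

000111111111111000111000000


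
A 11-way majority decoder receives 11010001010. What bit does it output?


Ones: 5 out of 11
Threshold: 6

0 (5/11 voted 1)


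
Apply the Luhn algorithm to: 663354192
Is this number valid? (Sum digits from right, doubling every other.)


Luhn sum = 43
43 mod 10 = 3

Invalid (Luhn sum mod 10 = 3)


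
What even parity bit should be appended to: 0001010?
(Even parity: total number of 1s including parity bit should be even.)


Number of 1s in data: 2
Parity bit: 0

0


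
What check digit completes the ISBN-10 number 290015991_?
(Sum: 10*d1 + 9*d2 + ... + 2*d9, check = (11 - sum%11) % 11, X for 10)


Weighted sum: 197
197 mod 11 = 10

Check digit: 1


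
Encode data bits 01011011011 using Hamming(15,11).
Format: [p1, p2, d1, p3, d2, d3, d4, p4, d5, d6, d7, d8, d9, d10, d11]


Parity bits: p1=1, p2=0, p3=1, p4=1

100110111011011


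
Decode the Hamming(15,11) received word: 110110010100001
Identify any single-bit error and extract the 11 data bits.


Syndrome = 15: error at position 15

Data: 01000100000 (corrected bit 15)


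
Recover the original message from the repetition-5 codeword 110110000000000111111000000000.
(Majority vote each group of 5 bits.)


Groups: 11011, 00000, 00000, 11111, 10000, 00000
Majority votes: 100100

100100


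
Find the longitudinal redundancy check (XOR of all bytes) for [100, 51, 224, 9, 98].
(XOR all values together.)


XOR chain: 100 ^ 51 ^ 224 ^ 9 ^ 98 = 220

220


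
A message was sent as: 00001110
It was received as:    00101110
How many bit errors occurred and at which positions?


XOR: 00100000

1 error(s) at position(s): 2


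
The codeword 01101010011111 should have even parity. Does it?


Number of 1s: 9

No, parity error (9 ones)


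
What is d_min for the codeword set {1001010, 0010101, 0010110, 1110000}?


Comparing all pairs, minimum distance: 2
Can detect 1 errors, correct 0 errors

2


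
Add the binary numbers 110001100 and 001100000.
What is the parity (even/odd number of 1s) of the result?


110001100 = 396
001100000 = 96
Sum = 492 = 111101100
1s count = 6

even parity (6 ones in 111101100)


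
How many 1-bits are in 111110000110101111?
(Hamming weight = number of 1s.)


Counting 1s in 111110000110101111

12


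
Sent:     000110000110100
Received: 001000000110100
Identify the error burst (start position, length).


XOR: 001110000000000

Burst at position 2, length 3


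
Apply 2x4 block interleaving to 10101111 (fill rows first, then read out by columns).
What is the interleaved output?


Matrix:
  1010
  1111
Read columns: 11011101

11011101


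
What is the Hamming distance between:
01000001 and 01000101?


XOR: 00000100
Count of 1s: 1

1


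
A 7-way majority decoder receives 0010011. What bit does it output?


Ones: 3 out of 7
Threshold: 4

0 (3/7 voted 1)


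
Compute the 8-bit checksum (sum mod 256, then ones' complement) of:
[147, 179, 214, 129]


Sum = 669 mod 256 = 157
Complement = 98

98


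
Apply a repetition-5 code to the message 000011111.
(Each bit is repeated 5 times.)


Each bit -> 5 copies

000000000000000000001111111111111111111111111


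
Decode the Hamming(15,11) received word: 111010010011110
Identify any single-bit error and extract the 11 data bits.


Syndrome = 9: error at position 9

Data: 11001011110 (corrected bit 9)


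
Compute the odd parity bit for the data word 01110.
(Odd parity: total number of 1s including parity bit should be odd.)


Number of 1s in data: 3
Parity bit: 0

0


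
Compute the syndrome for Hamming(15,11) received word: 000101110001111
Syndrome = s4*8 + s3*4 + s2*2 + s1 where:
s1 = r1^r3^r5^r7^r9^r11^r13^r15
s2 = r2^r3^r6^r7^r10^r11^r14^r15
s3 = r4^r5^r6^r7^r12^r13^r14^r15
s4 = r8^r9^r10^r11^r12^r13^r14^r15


s1=1, s2=0, s3=1, s4=1

Syndrome = 13 (error at position 13)


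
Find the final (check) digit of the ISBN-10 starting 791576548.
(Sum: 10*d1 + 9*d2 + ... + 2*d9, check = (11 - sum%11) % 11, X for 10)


Weighted sum: 314
314 mod 11 = 6

Check digit: 5


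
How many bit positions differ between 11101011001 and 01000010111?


XOR: 10101001110
Count of 1s: 6

6


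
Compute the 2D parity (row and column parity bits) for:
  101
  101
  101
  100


Row parities: 0001
Column parities: 001

Row P: 0001, Col P: 001, Corner: 1


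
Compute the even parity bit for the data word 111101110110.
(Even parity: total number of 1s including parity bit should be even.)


Number of 1s in data: 9
Parity bit: 1

1


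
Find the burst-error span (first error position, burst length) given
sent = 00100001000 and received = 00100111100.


XOR: 00000110100

Burst at position 5, length 4


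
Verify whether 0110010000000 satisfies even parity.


Number of 1s: 3

No, parity error (3 ones)


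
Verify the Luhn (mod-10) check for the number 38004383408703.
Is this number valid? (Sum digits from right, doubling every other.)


Luhn sum = 60
60 mod 10 = 0

Valid (Luhn sum mod 10 = 0)


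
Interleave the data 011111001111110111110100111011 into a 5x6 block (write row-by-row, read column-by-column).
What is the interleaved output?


Matrix:
  011111
  001111
  110111
  110100
  111011
Read columns: 001111011111001111101110111101

001111011111001111101110111101


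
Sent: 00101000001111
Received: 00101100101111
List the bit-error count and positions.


XOR: 00000100100000

2 error(s) at position(s): 5, 8


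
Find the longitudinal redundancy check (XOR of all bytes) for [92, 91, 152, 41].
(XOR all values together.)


XOR chain: 92 ^ 91 ^ 152 ^ 41 = 182

182


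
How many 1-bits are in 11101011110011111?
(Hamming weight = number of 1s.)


Counting 1s in 11101011110011111

13


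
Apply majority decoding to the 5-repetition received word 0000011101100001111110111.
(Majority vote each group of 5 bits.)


Groups: 00000, 11101, 10000, 11111, 10111
Majority votes: 01011

01011


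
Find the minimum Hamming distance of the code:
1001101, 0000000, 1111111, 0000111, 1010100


Comparing all pairs, minimum distance: 3
Can detect 2 errors, correct 1 errors

3


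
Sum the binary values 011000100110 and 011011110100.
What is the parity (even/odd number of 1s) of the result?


011000100110 = 1574
011011110100 = 1780
Sum = 3354 = 110100011010
1s count = 6

even parity (6 ones in 110100011010)


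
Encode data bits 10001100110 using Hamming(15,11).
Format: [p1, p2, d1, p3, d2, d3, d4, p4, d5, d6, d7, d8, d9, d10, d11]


Parity bits: p1=1, p2=1, p3=0, p4=0

111000001100110


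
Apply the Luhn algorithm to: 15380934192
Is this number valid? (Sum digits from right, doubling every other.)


Luhn sum = 44
44 mod 10 = 4

Invalid (Luhn sum mod 10 = 4)


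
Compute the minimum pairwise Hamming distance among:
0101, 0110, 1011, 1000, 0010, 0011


Comparing all pairs, minimum distance: 1
Can detect 0 errors, correct 0 errors

1


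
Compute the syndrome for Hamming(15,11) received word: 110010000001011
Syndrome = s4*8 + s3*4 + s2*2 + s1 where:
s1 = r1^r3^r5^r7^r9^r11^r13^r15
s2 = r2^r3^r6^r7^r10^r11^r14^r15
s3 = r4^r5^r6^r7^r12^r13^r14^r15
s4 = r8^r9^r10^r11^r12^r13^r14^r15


s1=1, s2=1, s3=0, s4=1

Syndrome = 11 (error at position 11)


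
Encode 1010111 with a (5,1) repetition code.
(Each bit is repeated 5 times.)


Each bit -> 5 copies

11111000001111100000111111111111111


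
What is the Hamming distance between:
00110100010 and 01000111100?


XOR: 01110011110
Count of 1s: 7

7


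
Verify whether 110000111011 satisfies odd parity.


Number of 1s: 7

Yes, parity is correct (7 ones)


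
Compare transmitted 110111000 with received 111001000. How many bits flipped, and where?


XOR: 001110000

3 error(s) at position(s): 2, 3, 4


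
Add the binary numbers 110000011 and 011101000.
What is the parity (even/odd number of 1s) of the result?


110000011 = 387
011101000 = 232
Sum = 619 = 1001101011
1s count = 6

even parity (6 ones in 1001101011)


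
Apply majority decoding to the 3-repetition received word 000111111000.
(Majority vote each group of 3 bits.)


Groups: 000, 111, 111, 000
Majority votes: 0110

0110


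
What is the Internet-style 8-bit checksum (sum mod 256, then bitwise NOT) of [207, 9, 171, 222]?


Sum = 609 mod 256 = 97
Complement = 158

158


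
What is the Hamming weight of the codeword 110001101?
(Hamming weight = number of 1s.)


Counting 1s in 110001101

5


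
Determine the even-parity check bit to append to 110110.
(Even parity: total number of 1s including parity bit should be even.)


Number of 1s in data: 4
Parity bit: 0

0


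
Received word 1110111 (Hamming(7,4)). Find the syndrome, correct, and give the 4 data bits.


Syndrome = 4: error at position 4

Data: 1111 (corrected bit 4)


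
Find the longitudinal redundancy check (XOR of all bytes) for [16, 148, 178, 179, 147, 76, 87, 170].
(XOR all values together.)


XOR chain: 16 ^ 148 ^ 178 ^ 179 ^ 147 ^ 76 ^ 87 ^ 170 = 167

167


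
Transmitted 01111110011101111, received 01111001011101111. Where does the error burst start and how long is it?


XOR: 00000111000000000

Burst at position 5, length 3


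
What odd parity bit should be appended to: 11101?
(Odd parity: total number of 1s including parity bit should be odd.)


Number of 1s in data: 4
Parity bit: 1

1


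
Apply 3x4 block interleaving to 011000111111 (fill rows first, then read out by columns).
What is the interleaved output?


Matrix:
  0110
  0011
  1111
Read columns: 001101111011

001101111011


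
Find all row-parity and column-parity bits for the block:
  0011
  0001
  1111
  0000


Row parities: 0100
Column parities: 1101

Row P: 0100, Col P: 1101, Corner: 1


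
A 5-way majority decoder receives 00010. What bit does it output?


Ones: 1 out of 5
Threshold: 3

0 (1/5 voted 1)


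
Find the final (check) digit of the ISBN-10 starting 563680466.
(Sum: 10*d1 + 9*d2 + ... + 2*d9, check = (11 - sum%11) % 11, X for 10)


Weighted sum: 264
264 mod 11 = 0

Check digit: 0


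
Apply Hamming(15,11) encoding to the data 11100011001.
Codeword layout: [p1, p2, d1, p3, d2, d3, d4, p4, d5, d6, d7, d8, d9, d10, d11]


Parity bits: p1=0, p2=0, p3=0, p4=1

001011010011001


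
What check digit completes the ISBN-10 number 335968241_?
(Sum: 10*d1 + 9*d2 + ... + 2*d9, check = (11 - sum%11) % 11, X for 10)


Weighted sum: 258
258 mod 11 = 5

Check digit: 6


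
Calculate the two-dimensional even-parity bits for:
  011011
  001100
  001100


Row parities: 000
Column parities: 011011

Row P: 000, Col P: 011011, Corner: 0


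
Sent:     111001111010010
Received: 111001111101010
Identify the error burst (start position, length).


XOR: 000000000111000

Burst at position 9, length 3


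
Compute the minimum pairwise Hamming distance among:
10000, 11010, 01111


Comparing all pairs, minimum distance: 2
Can detect 1 errors, correct 0 errors

2


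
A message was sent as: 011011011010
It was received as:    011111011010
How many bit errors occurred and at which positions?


XOR: 000100000000

1 error(s) at position(s): 3


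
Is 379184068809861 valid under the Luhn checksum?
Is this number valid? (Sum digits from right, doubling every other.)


Luhn sum = 74
74 mod 10 = 4

Invalid (Luhn sum mod 10 = 4)


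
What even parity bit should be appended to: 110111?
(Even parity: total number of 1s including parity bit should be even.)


Number of 1s in data: 5
Parity bit: 1

1


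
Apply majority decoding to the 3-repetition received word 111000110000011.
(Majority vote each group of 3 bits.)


Groups: 111, 000, 110, 000, 011
Majority votes: 10101

10101


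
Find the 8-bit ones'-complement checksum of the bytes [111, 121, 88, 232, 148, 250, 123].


Sum = 1073 mod 256 = 49
Complement = 206

206


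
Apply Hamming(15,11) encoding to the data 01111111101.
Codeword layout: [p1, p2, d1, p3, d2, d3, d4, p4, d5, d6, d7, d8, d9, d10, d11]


Parity bits: p1=0, p2=1, p3=0, p4=0

010011101111101


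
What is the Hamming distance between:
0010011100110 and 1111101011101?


XOR: 1101110111011
Count of 1s: 10

10


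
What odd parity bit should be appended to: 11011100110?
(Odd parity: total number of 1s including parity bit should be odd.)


Number of 1s in data: 7
Parity bit: 0

0


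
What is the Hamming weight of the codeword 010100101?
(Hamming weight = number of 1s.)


Counting 1s in 010100101

4


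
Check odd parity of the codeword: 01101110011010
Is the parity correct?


Number of 1s: 8

No, parity error (8 ones)


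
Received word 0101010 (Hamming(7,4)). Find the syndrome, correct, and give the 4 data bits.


Syndrome = 0: no error detected

Data: 0010 (no errors)


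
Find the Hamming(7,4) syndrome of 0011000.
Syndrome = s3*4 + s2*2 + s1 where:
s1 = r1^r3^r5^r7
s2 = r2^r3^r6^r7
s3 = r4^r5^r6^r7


s1=1, s2=1, s3=1

Syndrome = 7 (error at position 7)


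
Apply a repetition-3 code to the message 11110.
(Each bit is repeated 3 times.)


Each bit -> 3 copies

111111111111000


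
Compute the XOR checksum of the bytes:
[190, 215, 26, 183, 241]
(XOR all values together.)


XOR chain: 190 ^ 215 ^ 26 ^ 183 ^ 241 = 53

53


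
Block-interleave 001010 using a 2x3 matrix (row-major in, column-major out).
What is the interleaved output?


Matrix:
  001
  010
Read columns: 000110

000110


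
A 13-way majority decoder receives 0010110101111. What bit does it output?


Ones: 8 out of 13
Threshold: 7

1 (8/13 voted 1)


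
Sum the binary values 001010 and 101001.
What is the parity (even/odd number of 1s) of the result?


001010 = 10
101001 = 41
Sum = 51 = 110011
1s count = 4

even parity (4 ones in 110011)


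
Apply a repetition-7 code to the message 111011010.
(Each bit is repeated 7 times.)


Each bit -> 7 copies

111111111111111111111000000011111111111111000000011111110000000


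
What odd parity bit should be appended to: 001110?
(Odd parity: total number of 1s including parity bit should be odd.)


Number of 1s in data: 3
Parity bit: 0

0


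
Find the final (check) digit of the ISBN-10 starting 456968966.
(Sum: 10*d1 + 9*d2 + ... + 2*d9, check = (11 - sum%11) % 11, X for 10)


Weighted sum: 338
338 mod 11 = 8

Check digit: 3


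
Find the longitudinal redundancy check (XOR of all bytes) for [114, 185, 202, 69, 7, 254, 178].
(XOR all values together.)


XOR chain: 114 ^ 185 ^ 202 ^ 69 ^ 7 ^ 254 ^ 178 = 15

15


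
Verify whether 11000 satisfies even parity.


Number of 1s: 2

Yes, parity is correct (2 ones)


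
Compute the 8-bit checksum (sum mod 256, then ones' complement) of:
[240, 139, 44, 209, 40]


Sum = 672 mod 256 = 160
Complement = 95

95


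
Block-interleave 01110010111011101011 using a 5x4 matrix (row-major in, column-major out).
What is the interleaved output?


Matrix:
  0111
  0010
  1110
  1110
  1011
Read columns: 00111101101111110001

00111101101111110001


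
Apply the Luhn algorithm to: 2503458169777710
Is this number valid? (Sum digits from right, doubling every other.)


Luhn sum = 71
71 mod 10 = 1

Invalid (Luhn sum mod 10 = 1)


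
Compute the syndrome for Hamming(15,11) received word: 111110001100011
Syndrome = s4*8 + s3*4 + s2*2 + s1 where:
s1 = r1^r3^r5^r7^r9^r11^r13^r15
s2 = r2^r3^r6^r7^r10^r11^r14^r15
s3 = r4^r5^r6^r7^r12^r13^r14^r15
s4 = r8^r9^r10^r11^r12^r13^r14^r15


s1=1, s2=1, s3=0, s4=0

Syndrome = 3 (error at position 3)


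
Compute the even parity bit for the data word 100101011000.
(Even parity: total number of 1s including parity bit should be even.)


Number of 1s in data: 5
Parity bit: 1

1


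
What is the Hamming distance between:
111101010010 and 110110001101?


XOR: 001011011111
Count of 1s: 8

8


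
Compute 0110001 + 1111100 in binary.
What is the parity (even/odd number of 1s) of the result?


0110001 = 49
1111100 = 124
Sum = 173 = 10101101
1s count = 5

odd parity (5 ones in 10101101)


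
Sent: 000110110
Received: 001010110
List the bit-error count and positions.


XOR: 001100000

2 error(s) at position(s): 2, 3


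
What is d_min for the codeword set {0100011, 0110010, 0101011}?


Comparing all pairs, minimum distance: 1
Can detect 0 errors, correct 0 errors

1


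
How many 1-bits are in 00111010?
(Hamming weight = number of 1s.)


Counting 1s in 00111010

4


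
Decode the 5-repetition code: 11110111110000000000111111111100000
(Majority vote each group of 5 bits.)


Groups: 11110, 11111, 00000, 00000, 11111, 11111, 00000
Majority votes: 1100110

1100110


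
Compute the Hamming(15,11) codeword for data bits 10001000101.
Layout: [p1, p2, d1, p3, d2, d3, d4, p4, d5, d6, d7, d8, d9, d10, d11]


Parity bits: p1=0, p2=0, p3=0, p4=1

001000011000101


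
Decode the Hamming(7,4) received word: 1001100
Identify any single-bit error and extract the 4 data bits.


Syndrome = 0: no error detected

Data: 0100 (no errors)


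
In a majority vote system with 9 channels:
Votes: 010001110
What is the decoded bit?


Ones: 4 out of 9
Threshold: 5

0 (4/9 voted 1)


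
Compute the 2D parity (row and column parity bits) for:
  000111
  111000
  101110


Row parities: 110
Column parities: 010001

Row P: 110, Col P: 010001, Corner: 0


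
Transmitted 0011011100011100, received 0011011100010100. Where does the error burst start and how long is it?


XOR: 0000000000001000

Burst at position 12, length 1


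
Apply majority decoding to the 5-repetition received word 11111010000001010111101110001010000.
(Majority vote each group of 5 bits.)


Groups: 11111, 01000, 00010, 10111, 10111, 00010, 10000
Majority votes: 1001100

1001100


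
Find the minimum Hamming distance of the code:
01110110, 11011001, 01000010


Comparing all pairs, minimum distance: 3
Can detect 2 errors, correct 1 errors

3


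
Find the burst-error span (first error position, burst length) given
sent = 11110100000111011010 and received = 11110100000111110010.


XOR: 00000000000000101000

Burst at position 14, length 3


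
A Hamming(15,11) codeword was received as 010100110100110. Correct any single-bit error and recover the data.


Syndrome = 0: no error detected

Data: 00010100110 (no errors)


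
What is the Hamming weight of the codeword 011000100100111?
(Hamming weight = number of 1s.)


Counting 1s in 011000100100111

7


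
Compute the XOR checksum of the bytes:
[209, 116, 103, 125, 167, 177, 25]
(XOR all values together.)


XOR chain: 209 ^ 116 ^ 103 ^ 125 ^ 167 ^ 177 ^ 25 = 176

176


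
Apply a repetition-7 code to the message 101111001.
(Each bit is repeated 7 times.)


Each bit -> 7 copies

111111100000001111111111111111111111111111000000000000001111111


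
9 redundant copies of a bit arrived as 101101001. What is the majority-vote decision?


Ones: 5 out of 9
Threshold: 5

1 (5/9 voted 1)


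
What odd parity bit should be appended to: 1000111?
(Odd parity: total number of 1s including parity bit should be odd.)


Number of 1s in data: 4
Parity bit: 1

1


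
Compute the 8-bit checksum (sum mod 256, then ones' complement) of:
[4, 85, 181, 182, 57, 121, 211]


Sum = 841 mod 256 = 73
Complement = 182

182


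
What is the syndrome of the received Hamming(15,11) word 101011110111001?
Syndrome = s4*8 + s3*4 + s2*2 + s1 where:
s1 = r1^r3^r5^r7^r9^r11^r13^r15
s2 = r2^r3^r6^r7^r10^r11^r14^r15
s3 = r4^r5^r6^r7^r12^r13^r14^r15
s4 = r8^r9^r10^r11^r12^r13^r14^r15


s1=0, s2=0, s3=1, s4=1

Syndrome = 12 (error at position 12)


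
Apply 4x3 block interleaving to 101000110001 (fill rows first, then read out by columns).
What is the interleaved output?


Matrix:
  101
  000
  110
  001
Read columns: 101000101001

101000101001


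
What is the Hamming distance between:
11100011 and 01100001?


XOR: 10000010
Count of 1s: 2

2


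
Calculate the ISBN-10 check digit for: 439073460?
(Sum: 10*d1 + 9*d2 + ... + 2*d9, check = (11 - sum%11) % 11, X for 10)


Weighted sum: 230
230 mod 11 = 10

Check digit: 1


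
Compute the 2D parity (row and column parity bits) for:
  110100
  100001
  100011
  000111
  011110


Row parities: 10110
Column parities: 101111

Row P: 10110, Col P: 101111, Corner: 1


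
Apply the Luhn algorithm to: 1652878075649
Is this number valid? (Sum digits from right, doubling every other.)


Luhn sum = 65
65 mod 10 = 5

Invalid (Luhn sum mod 10 = 5)


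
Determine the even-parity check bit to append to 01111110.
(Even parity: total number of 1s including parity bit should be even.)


Number of 1s in data: 6
Parity bit: 0

0


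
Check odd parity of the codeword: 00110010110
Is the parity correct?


Number of 1s: 5

Yes, parity is correct (5 ones)


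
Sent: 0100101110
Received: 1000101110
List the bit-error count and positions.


XOR: 1100000000

2 error(s) at position(s): 0, 1


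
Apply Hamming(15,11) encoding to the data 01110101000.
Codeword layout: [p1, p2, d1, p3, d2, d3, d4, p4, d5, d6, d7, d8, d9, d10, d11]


Parity bits: p1=0, p2=1, p3=0, p4=0

010011100101000


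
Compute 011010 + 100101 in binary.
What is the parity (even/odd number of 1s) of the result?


011010 = 26
100101 = 37
Sum = 63 = 111111
1s count = 6

even parity (6 ones in 111111)


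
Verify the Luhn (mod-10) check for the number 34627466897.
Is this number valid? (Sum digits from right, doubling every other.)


Luhn sum = 69
69 mod 10 = 9

Invalid (Luhn sum mod 10 = 9)


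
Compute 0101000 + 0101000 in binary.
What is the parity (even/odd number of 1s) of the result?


0101000 = 40
0101000 = 40
Sum = 80 = 1010000
1s count = 2

even parity (2 ones in 1010000)


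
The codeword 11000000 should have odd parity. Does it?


Number of 1s: 2

No, parity error (2 ones)


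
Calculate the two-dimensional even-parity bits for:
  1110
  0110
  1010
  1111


Row parities: 1000
Column parities: 1101

Row P: 1000, Col P: 1101, Corner: 1
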